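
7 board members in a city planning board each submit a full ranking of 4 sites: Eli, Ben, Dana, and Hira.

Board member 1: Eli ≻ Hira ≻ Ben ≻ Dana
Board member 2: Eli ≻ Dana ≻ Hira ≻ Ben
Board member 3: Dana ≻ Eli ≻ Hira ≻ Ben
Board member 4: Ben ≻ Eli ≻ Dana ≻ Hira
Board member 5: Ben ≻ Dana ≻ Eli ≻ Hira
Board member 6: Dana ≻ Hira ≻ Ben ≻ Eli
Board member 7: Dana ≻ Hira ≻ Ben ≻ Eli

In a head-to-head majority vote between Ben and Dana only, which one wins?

Dana

Ballots ranking Ben above Dana: 3.
Ballots ranking Dana above Ben: 4.
Dana wins the head-to-head, 4–3.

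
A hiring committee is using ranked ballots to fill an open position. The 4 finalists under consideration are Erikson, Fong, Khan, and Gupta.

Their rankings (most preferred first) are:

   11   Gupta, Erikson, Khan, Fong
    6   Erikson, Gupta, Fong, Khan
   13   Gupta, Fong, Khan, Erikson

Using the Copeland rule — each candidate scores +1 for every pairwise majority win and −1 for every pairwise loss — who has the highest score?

Gupta

Pairwise results:
  Erikson vs Fong: Erikson wins 17–13.
  Erikson vs Khan: Erikson wins 17–13.
  Erikson vs Gupta: Gupta wins 24–6.
  Fong vs Khan: Fong wins 19–11.
  Fong vs Gupta: Gupta wins 30–0.
  Khan vs Gupta: Gupta wins 30–0.
Copeland scores (wins − losses):
  Erikson: 2 − 1 = 1
  Fong: 1 − 2 = -1
  Khan: 0 − 3 = -3
  Gupta: 3 − 0 = 3
Gupta has the best Copeland score.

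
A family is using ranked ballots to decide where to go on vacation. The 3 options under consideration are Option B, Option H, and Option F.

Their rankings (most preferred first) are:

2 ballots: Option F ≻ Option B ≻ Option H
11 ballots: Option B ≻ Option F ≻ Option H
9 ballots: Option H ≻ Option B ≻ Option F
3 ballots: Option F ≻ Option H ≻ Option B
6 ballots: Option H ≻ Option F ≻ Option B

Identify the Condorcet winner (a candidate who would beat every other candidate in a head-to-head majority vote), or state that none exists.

Head-to-head results (31 voters total):
Option B vs Option H: Option H wins 18–13.
Option B vs Option F: Option B wins 20–11.
Option H vs Option F: Option F wins 16–15.
No candidate beats all others: Option B beats Option F beats Option H beats Option B, a majority cycle.

No Condorcet winner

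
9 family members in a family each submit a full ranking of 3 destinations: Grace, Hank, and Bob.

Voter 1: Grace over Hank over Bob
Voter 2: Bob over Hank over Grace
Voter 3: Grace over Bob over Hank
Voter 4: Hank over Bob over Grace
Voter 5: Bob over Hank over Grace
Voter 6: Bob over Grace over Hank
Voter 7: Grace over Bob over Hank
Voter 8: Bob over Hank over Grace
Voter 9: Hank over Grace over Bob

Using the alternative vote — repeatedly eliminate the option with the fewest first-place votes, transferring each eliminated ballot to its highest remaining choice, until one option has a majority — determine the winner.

Round 1: Bob 4, Grace 3, Hank 2. Hank has the fewest and is eliminated.
Round 2: Bob 5, Grace 4. Bob has a majority.

Bob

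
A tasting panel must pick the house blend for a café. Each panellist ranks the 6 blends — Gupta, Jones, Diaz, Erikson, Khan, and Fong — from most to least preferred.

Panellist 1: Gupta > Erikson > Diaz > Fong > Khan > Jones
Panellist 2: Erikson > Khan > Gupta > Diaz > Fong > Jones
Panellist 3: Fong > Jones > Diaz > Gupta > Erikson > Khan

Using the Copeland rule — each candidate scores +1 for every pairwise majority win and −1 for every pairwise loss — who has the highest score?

Pairwise results:
  Gupta vs Jones: Gupta wins 2–1.
  Gupta vs Diaz: Gupta wins 2–1.
  Gupta vs Erikson: Gupta wins 2–1.
  Gupta vs Khan: Gupta wins 2–1.
  Gupta vs Fong: Gupta wins 2–1.
  Jones vs Diaz: Diaz wins 2–1.
  Jones vs Erikson: Erikson wins 2–1.
  Jones vs Khan: Khan wins 2–1.
  Jones vs Fong: Fong wins 3–0.
  Diaz vs Erikson: Erikson wins 2–1.
  Diaz vs Khan: Diaz wins 2–1.
  Diaz vs Fong: Diaz wins 2–1.
  Erikson vs Khan: Erikson wins 3–0.
  Erikson vs Fong: Erikson wins 2–1.
  Khan vs Fong: Fong wins 2–1.
Copeland scores (wins − losses):
  Gupta: 5 − 0 = 5
  Jones: 0 − 5 = -5
  Diaz: 3 − 2 = 1
  Erikson: 4 − 1 = 3
  Khan: 1 − 4 = -3
  Fong: 2 − 3 = -1
Gupta has the best Copeland score.

Gupta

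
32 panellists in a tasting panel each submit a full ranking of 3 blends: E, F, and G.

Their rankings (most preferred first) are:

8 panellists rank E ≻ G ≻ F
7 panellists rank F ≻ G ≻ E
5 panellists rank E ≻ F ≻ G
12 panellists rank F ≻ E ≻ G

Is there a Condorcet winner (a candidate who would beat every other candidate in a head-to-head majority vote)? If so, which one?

Head-to-head results (32 voters total):
E vs F: F wins 19–13.
E vs G: E wins 25–7.
F vs G: F wins 24–8.
F beats each rival — E (19–13), G (24–8) — so F is the Condorcet winner.

F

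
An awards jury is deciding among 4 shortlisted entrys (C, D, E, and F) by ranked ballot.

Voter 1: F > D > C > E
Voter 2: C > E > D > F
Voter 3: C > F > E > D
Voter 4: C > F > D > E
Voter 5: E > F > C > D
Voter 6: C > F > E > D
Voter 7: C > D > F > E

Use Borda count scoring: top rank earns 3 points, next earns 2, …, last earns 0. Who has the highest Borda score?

C

Borda scores:
  C: 1 + 3 + 3 + 3 + 1 + 3 + 3 = 17
  D: 2 + 1 + 0 + 1 + 0 + 0 + 2 = 6
  E: 0 + 2 + 1 + 0 + 3 + 1 + 0 = 7
  F: 3 + 0 + 2 + 2 + 2 + 2 + 1 = 12
C has the highest total.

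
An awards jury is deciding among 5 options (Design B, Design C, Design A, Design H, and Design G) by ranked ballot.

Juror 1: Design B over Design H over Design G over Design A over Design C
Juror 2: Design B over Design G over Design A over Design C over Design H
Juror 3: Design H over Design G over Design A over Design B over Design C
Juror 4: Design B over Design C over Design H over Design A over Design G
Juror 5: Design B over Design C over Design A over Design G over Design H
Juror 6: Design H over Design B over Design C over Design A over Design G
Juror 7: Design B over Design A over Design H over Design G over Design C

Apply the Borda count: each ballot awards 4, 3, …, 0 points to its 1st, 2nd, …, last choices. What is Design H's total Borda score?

Borda scores:
  Design B: 4 + 4 + 1 + 4 + 4 + 3 + 4 = 24
  Design C: 0 + 1 + 0 + 3 + 3 + 2 + 0 = 9
  Design A: 1 + 2 + 2 + 1 + 2 + 1 + 3 = 12
  Design H: 3 + 0 + 4 + 2 + 0 + 4 + 2 = 15
  Design G: 2 + 3 + 3 + 0 + 1 + 0 + 1 = 10

15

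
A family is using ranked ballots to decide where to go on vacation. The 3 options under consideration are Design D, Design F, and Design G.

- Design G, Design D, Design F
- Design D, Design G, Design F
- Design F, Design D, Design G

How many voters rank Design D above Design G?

Ballots ranking Design D above Design G: 2.
Ballots ranking Design G above Design D: 1.
So 2 of 3 voters prefer Design D to Design G.

2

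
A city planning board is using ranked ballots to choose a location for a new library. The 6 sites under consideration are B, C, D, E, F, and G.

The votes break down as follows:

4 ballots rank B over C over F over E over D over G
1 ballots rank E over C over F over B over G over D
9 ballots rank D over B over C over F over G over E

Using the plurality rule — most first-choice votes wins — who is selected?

First-place vote totals:
  B: 4
  C: 0
  D: 9
  E: 1
  F: 0
  G: 0
D has the most first-place votes.

D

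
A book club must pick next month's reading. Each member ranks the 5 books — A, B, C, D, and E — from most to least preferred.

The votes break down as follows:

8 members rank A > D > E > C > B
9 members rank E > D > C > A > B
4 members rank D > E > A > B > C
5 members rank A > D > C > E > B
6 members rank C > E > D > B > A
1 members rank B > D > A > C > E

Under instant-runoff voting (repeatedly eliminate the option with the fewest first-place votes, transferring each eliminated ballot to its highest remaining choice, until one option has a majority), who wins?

E

Round 1: A 13, E 9, C 6, D 4, B 1. B has the fewest and is eliminated.
Round 2: A 13, E 9, C 6, D 5. D has the fewest and is eliminated.
Round 3: A 14, E 13, C 6. C has the fewest and is eliminated.
Round 4: E 19, A 14. E has a majority.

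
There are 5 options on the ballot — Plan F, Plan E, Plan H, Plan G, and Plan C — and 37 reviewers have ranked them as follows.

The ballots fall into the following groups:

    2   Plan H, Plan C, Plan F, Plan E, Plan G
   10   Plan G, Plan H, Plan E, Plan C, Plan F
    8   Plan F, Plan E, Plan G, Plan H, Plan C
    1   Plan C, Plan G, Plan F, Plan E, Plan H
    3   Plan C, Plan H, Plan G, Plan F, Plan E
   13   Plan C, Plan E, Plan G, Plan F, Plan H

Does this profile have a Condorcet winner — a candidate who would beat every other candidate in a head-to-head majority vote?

Head-to-head results (37 voters total):
Plan F vs Plan E: Plan E wins 23–14.
Plan F vs Plan H: Plan F wins 22–15.
Plan F vs Plan G: Plan G wins 27–10.
Plan F vs Plan C: Plan C wins 29–8.
Plan E vs Plan H: Plan E wins 22–15.
Plan E vs Plan G: Plan E wins 23–14.
Plan E vs Plan C: Plan C wins 19–18.
Plan H vs Plan G: Plan G wins 32–5.
Plan H vs Plan C: Plan H wins 20–17.
Plan G vs Plan C: Plan C wins 19–18.
No candidate beats all others: Plan F beats Plan H beats Plan C beats Plan F, a majority cycle.

No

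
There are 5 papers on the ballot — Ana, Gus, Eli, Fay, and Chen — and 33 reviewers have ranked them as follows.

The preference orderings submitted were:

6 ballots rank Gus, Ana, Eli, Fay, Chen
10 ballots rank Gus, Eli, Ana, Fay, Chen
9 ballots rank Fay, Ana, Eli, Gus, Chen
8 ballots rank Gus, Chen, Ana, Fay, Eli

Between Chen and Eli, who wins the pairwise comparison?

Eli

Ballots ranking Chen above Eli: 8.
Ballots ranking Eli above Chen: 6+10+9 = 25.
Eli wins the head-to-head, 25–8.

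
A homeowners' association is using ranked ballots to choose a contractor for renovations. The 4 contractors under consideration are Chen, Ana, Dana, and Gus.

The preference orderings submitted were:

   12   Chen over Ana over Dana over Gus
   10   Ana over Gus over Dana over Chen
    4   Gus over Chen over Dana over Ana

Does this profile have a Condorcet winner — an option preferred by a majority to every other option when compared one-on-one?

Head-to-head results (26 voters total):
Chen vs Ana: Chen wins 16–10.
Chen vs Dana: Chen wins 16–10.
Chen vs Gus: Gus wins 14–12.
Ana vs Dana: Ana wins 22–4.
Ana vs Gus: Ana wins 22–4.
Dana vs Gus: Gus wins 14–12.
No candidate beats all others: Chen beats Ana beats Gus beats Chen, a majority cycle.

No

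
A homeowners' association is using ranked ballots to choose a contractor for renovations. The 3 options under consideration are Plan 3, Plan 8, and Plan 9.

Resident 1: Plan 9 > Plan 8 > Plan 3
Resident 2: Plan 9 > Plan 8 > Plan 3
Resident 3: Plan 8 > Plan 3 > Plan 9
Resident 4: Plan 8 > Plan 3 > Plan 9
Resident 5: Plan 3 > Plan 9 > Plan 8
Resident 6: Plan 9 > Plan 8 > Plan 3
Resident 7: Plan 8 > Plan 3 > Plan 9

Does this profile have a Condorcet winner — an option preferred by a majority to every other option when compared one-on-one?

No

Head-to-head results (7 voters total):
Plan 3 vs Plan 8: Plan 8 wins 6–1.
Plan 3 vs Plan 9: Plan 3 wins 4–3.
Plan 8 vs Plan 9: Plan 9 wins 4–3.
No candidate beats all others: Plan 3 beats Plan 9 beats Plan 8 beats Plan 3, a majority cycle.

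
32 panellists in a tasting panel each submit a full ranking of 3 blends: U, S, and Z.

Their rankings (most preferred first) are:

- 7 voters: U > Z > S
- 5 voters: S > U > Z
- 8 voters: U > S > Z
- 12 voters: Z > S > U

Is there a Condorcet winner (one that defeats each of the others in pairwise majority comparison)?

No

Head-to-head results (32 voters total):
U vs S: S wins 17–15.
U vs Z: U wins 20–12.
S vs Z: Z wins 19–13.
No candidate beats all others: U beats Z beats S beats U, a majority cycle.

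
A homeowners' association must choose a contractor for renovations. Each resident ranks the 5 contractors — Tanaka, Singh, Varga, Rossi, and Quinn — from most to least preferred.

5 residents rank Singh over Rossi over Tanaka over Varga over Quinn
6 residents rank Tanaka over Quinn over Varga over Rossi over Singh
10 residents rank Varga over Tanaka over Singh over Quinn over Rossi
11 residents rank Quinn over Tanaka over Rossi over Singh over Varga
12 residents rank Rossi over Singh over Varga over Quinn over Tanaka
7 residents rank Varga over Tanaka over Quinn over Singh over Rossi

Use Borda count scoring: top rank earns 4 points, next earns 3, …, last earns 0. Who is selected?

Tanaka

Borda scores:
  Tanaka: 5·2 + 6·4 + 10·3 + 11·3 + 12·0 + 7·3 = 118
  Singh: 5·4 + 6·0 + 10·2 + 11·1 + 12·3 + 7·1 = 94
  Varga: 5·1 + 6·2 + 10·4 + 11·0 + 12·2 + 7·4 = 109
  Rossi: 5·3 + 6·1 + 10·0 + 11·2 + 12·4 + 7·0 = 91
  Quinn: 5·0 + 6·3 + 10·1 + 11·4 + 12·1 + 7·2 = 98
Tanaka has the highest total.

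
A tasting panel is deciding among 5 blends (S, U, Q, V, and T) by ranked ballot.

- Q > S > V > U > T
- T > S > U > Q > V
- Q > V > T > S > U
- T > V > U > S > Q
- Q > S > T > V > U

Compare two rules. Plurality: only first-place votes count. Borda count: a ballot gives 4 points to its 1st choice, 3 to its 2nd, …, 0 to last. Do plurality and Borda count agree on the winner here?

Plurality first-place counts: S 0, U 0, Q 3, V 0, T 2 → Q.
Borda totals: S 11, U 5, Q 13, V 9, T 12 → Q.
The two rules agree on Q.

Yes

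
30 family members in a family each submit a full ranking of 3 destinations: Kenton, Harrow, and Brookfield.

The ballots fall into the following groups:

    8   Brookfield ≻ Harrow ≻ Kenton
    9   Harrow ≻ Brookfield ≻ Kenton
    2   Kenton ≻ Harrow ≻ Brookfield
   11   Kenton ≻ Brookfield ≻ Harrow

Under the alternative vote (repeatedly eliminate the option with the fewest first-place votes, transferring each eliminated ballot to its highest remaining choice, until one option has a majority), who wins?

Round 1: Kenton 13, Harrow 9, Brookfield 8. Brookfield has the fewest and is eliminated.
Round 2: Harrow 17, Kenton 13. Harrow has a majority.

Harrow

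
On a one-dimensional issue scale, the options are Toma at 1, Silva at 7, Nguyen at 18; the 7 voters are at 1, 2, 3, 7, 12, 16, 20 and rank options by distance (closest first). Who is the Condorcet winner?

With single-peaked preferences on a line, the Condorcet winner is the candidate closest to the median voter.
The median voter (position 7) is closest to Silva at 7.
Check: Silva vs Toma — voters closer to Silva: 4 of 7.

Silva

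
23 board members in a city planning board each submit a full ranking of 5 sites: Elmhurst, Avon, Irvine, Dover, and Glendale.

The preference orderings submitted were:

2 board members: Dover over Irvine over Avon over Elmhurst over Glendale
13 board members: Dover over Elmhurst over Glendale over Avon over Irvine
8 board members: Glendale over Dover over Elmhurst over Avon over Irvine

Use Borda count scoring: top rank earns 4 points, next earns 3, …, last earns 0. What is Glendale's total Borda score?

Borda scores:
  Elmhurst: 2·1 + 13·3 + 8·2 = 57
  Avon: 2·2 + 13·1 + 8·1 = 25
  Irvine: 2·3 + 13·0 + 8·0 = 6
  Dover: 2·4 + 13·4 + 8·3 = 84
  Glendale: 2·0 + 13·2 + 8·4 = 58

58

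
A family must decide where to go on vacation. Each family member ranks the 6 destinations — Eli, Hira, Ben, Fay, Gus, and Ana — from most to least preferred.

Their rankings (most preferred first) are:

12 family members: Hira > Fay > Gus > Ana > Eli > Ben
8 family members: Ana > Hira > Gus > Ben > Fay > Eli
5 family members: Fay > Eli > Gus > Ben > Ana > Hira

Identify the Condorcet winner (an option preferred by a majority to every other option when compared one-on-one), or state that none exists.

Head-to-head results (25 voters total):
Eli vs Hira: Hira wins 20–5.
Eli vs Ben: Eli wins 17–8.
Eli vs Fay: Fay wins 25–0.
Eli vs Gus: Gus wins 20–5.
Eli vs Ana: Ana wins 20–5.
Hira vs Ben: Hira wins 20–5.
Hira vs Fay: Hira wins 20–5.
Hira vs Gus: Hira wins 20–5.
Hira vs Ana: Ana wins 13–12.
Ben vs Fay: Fay wins 17–8.
Ben vs Gus: Gus wins 25–0.
Ben vs Ana: Ana wins 20–5.
Fay vs Gus: Fay wins 17–8.
Fay vs Ana: Fay wins 17–8.
Gus vs Ana: Gus wins 17–8.
No candidate beats all others: Hira beats Fay beats Ana beats Hira, a majority cycle.

No Condorcet winner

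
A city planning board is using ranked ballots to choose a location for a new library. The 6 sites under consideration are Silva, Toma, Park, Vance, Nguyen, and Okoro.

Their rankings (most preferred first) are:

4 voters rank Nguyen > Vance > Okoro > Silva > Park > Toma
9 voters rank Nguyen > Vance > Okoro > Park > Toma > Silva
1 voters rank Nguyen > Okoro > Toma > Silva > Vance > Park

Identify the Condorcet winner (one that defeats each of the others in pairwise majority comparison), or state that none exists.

Nguyen

Head-to-head results (14 voters total):
Silva vs Toma: Toma wins 10–4.
Silva vs Park: Park wins 9–5.
Silva vs Vance: Vance wins 13–1.
Silva vs Nguyen: Nguyen wins 14–0.
Silva vs Okoro: Okoro wins 14–0.
Toma vs Park: Park wins 13–1.
Toma vs Vance: Vance wins 13–1.
Toma vs Nguyen: Nguyen wins 14–0.
Toma vs Okoro: Okoro wins 14–0.
Park vs Vance: Vance wins 14–0.
Park vs Nguyen: Nguyen wins 14–0.
Park vs Okoro: Okoro wins 14–0.
Vance vs Nguyen: Nguyen wins 14–0.
Vance vs Okoro: Vance wins 13–1.
Nguyen vs Okoro: Nguyen wins 14–0.
Nguyen beats each rival — Silva (14–0), Toma (14–0), Park (14–0), Vance (14–0), Okoro (14–0) — so Nguyen is the Condorcet winner.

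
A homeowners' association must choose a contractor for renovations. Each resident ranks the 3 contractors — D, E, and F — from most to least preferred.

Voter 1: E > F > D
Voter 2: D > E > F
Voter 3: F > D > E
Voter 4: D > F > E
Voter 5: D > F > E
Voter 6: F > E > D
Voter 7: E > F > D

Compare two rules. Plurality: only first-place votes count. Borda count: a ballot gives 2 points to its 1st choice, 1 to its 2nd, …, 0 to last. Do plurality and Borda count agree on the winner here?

Plurality first-place counts: D 3, E 2, F 2 → D.
Borda totals: D 7, E 6, F 8 → F.
The two rules disagree: plurality picks D, Borda picks F.

No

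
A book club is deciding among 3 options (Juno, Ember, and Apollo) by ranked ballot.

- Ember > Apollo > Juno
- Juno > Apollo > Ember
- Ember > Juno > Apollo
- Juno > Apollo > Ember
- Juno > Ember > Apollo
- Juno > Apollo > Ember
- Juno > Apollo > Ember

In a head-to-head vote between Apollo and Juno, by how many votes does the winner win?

Ballots ranking Apollo above Juno: 1.
Ballots ranking Juno above Apollo: 6.
Juno wins 6–1, a margin of 5.

5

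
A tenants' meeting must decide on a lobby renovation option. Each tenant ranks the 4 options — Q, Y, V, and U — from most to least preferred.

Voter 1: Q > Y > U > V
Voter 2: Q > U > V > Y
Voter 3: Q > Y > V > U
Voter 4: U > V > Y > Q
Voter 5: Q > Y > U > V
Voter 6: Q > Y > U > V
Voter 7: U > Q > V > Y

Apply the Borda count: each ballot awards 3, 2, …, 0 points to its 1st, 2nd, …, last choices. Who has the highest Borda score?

Borda scores:
  Q: 3 + 3 + 3 + 0 + 3 + 3 + 2 = 17
  Y: 2 + 0 + 2 + 1 + 2 + 2 + 0 = 9
  V: 0 + 1 + 1 + 2 + 0 + 0 + 1 = 5
  U: 1 + 2 + 0 + 3 + 1 + 1 + 3 = 11
Q has the highest total.

Q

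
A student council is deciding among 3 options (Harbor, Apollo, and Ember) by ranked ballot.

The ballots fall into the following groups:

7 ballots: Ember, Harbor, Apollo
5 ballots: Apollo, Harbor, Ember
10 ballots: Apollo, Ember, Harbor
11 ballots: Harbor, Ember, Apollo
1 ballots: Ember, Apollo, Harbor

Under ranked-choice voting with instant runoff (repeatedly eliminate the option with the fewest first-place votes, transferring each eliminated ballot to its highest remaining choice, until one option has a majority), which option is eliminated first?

Ember

Round 1: Apollo 15, Harbor 11, Ember 8. Ember has the fewest and is eliminated.
Round 2: Harbor 18, Apollo 16. Harbor has a majority.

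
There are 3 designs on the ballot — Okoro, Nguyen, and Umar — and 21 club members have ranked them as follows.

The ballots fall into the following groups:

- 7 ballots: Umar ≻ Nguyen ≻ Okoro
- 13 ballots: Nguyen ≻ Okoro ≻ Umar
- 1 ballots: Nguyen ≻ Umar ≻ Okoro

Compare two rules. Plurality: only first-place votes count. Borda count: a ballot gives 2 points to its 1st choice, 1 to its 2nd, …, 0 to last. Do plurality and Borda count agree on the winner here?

Yes

Plurality first-place counts: Okoro 0, Nguyen 14, Umar 7 → Nguyen.
Borda totals: Okoro 13, Nguyen 35, Umar 15 → Nguyen.
The two rules agree on Nguyen.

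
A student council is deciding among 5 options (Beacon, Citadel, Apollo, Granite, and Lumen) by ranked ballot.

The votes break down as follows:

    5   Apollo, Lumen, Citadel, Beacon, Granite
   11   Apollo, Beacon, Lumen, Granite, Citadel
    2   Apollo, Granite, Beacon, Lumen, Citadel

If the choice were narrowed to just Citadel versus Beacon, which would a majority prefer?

Beacon

Ballots ranking Citadel above Beacon: 5.
Ballots ranking Beacon above Citadel: 11+2 = 13.
Beacon wins the head-to-head, 13–5.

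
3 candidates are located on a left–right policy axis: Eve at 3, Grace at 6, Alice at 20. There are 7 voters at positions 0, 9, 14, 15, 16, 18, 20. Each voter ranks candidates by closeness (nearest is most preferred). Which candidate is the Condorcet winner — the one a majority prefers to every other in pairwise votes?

With single-peaked preferences on a line, the Condorcet winner is the candidate closest to the median voter.
The median voter (position 15) is closest to Alice at 20.
Check: Alice vs Grace — voters closer to Alice: 5 of 7.

Alice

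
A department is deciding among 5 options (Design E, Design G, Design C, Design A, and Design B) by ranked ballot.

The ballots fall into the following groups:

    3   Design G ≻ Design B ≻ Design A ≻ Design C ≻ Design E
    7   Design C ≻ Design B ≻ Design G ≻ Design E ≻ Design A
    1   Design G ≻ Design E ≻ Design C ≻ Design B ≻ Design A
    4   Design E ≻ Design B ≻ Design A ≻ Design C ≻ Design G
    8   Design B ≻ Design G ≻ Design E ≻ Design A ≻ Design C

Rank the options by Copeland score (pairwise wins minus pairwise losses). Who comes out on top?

Design B

Pairwise results:
  Design E vs Design G: Design G wins 19–4.
  Design E vs Design C: Design E wins 13–10.
  Design E vs Design A: Design E wins 20–3.
  Design E vs Design B: Design B wins 18–5.
  Design G vs Design C: Design G wins 12–11.
  Design G vs Design A: Design G wins 19–4.
  Design G vs Design B: Design B wins 19–4.
  Design C vs Design A: Design A wins 15–8.
  Design C vs Design B: Design B wins 15–8.
  Design A vs Design B: Design B wins 23–0.
Copeland scores (wins − losses):
  Design E: 2 − 2 = 0
  Design G: 3 − 1 = 2
  Design C: 0 − 4 = -4
  Design A: 1 − 3 = -2
  Design B: 4 − 0 = 4
Design B has the best Copeland score.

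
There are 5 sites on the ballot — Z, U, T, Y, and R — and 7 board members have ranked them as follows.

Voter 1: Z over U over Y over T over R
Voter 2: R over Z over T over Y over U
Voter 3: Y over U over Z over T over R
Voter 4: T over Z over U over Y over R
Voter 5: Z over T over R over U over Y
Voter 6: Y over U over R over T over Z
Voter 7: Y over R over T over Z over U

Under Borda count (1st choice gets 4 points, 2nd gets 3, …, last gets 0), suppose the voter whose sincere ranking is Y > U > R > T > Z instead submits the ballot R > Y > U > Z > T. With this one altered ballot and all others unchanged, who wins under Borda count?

Borda totals with the altered ballot: Z 18, U 11, T 13, Y 15, R 13.
The winner is unchanged: still Z.

Z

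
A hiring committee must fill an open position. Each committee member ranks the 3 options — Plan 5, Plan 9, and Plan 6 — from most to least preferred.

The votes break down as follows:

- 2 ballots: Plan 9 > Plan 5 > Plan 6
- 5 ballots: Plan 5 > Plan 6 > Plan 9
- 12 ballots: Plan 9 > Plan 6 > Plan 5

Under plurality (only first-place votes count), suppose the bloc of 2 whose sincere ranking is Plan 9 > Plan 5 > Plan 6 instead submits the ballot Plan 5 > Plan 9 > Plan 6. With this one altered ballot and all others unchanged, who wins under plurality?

Plan 9

First-place totals with the altered ballot: Plan 5 7, Plan 9 12, Plan 6 0.
The winner is unchanged: still Plan 9.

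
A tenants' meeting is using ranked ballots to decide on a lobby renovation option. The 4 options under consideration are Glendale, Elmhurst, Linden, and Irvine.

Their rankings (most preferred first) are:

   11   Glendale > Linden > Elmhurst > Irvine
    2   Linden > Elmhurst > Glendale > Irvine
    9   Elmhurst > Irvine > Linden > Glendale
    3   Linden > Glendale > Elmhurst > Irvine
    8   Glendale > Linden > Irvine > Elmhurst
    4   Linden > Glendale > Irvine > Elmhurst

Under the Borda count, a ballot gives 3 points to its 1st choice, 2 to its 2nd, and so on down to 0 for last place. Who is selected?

Borda scores:
  Glendale: 11·3 + 2·1 + 9·0 + 3·2 + 8·3 + 4·2 = 73
  Elmhurst: 11·1 + 2·2 + 9·3 + 3·1 + 8·0 + 4·0 = 45
  Linden: 11·2 + 2·3 + 9·1 + 3·3 + 8·2 + 4·3 = 74
  Irvine: 11·0 + 2·0 + 9·2 + 3·0 + 8·1 + 4·1 = 30
Linden has the highest total.

Linden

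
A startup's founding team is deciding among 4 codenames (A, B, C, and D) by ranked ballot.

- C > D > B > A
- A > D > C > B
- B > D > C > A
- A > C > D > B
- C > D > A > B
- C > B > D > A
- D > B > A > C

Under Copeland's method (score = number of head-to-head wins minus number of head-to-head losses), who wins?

Pairwise results:
  A vs B: B wins 4–3.
  A vs C: C wins 4–3.
  A vs D: D wins 5–2.
  B vs C: C wins 5–2.
  B vs D: D wins 5–2.
  C vs D: C wins 4–3.
Copeland scores (wins − losses):
  A: 0 − 3 = -3
  B: 1 − 2 = -1
  C: 3 − 0 = 3
  D: 2 − 1 = 1
C has the best Copeland score.

C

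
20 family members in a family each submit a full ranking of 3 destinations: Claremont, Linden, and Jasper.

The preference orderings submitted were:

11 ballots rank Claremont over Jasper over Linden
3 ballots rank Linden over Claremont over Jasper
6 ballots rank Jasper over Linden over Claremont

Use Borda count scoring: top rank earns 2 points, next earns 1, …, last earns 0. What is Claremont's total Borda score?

25

Borda scores:
  Claremont: 11·2 + 3·1 + 6·0 = 25
  Linden: 11·0 + 3·2 + 6·1 = 12
  Jasper: 11·1 + 3·0 + 6·2 = 23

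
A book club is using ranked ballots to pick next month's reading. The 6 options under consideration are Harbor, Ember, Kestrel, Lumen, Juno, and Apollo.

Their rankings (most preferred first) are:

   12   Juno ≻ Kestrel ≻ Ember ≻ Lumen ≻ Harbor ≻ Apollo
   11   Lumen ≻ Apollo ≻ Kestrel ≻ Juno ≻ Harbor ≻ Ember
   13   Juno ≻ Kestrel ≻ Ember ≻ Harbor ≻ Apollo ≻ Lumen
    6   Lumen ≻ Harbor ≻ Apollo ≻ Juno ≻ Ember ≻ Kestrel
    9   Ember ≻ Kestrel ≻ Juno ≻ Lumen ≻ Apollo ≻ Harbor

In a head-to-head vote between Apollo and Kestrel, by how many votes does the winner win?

17

Ballots ranking Apollo above Kestrel: 11+6 = 17.
Ballots ranking Kestrel above Apollo: 12+13+9 = 34.
Kestrel wins 34–17, a margin of 17.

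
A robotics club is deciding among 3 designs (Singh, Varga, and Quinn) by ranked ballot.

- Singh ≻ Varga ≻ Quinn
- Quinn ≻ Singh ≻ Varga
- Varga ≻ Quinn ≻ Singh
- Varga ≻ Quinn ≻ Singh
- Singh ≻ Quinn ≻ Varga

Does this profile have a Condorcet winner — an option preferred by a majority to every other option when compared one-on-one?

Head-to-head results (5 voters total):
Singh vs Varga: Singh wins 3–2.
Singh vs Quinn: Quinn wins 3–2.
Varga vs Quinn: Varga wins 3–2.
No candidate beats all others: Singh beats Varga beats Quinn beats Singh, a majority cycle.

No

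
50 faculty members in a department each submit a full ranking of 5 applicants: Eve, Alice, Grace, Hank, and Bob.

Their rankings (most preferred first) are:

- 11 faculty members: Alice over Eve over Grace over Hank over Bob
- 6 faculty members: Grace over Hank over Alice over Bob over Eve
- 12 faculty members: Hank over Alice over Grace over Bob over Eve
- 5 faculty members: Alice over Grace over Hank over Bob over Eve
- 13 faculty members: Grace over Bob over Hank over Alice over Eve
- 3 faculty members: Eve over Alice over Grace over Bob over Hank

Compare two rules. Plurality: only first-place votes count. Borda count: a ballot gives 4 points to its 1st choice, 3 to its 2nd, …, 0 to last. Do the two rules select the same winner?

Plurality first-place counts: Eve 3, Alice 16, Grace 19, Hank 12, Bob 0 → Grace.
Borda totals: Eve 45, Alice 134, Grace 143, Hank 113, Bob 65 → Grace.
The two rules agree on Grace.

Yes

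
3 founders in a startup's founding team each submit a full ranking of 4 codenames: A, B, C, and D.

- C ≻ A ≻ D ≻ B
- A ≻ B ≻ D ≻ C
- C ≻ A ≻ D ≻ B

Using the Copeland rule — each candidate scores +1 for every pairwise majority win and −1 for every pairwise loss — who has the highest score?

Pairwise results:
  A vs B: A wins 3–0.
  A vs C: C wins 2–1.
  A vs D: A wins 3–0.
  B vs C: C wins 2–1.
  B vs D: D wins 2–1.
  C vs D: C wins 2–1.
Copeland scores (wins − losses):
  A: 2 − 1 = 1
  B: 0 − 3 = -3
  C: 3 − 0 = 3
  D: 1 − 2 = -1
C has the best Copeland score.

C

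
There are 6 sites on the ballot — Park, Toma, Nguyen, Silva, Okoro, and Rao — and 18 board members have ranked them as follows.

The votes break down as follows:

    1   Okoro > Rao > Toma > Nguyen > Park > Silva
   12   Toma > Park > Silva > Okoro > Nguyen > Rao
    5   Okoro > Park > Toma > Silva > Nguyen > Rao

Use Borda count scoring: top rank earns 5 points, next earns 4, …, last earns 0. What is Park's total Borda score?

69

Borda scores:
  Park: 1 + 12·4 + 5·4 = 69
  Toma: 3 + 12·5 + 5·3 = 78
  Nguyen: 2 + 12·1 + 5·1 = 19
  Silva: 0 + 12·3 + 5·2 = 46
  Okoro: 5 + 12·2 + 5·5 = 54
  Rao: 4 + 12·0 + 5·0 = 4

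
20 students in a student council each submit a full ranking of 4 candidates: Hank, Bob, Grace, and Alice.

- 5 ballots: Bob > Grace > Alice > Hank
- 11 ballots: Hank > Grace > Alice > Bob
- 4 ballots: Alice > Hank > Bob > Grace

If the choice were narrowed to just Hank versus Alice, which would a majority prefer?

Hank

Ballots ranking Hank above Alice: 11.
Ballots ranking Alice above Hank: 5+4 = 9.
Hank wins the head-to-head, 11–9.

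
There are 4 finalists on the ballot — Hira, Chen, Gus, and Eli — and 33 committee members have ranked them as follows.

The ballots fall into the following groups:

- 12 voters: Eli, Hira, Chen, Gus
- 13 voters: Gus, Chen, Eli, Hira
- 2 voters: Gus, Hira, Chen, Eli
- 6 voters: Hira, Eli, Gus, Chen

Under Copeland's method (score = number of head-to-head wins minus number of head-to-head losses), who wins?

Eli

Pairwise results:
  Hira vs Chen: Hira wins 20–13.
  Hira vs Gus: Hira wins 18–15.
  Hira vs Eli: Eli wins 25–8.
  Chen vs Gus: Gus wins 21–12.
  Chen vs Eli: Eli wins 18–15.
  Gus vs Eli: Eli wins 18–15.
Copeland scores (wins − losses):
  Hira: 2 − 1 = 1
  Chen: 0 − 3 = -3
  Gus: 1 − 2 = -1
  Eli: 3 − 0 = 3
Eli has the best Copeland score.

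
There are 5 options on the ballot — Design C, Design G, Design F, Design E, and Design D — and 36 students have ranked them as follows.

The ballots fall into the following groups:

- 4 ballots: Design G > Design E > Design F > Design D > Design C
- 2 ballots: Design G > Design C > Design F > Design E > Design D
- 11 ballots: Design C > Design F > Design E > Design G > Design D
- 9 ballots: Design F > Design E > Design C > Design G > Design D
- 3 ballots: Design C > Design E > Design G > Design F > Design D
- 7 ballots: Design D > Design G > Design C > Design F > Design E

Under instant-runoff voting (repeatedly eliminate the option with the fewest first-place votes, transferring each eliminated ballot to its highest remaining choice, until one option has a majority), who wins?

Design C

Round 1: Design C 14, Design F 9, Design D 7, Design G 6, Design E 0. Design E has the fewest and is eliminated.
Round 2: Design C 14, Design F 9, Design D 7, Design G 6. Design G has the fewest and is eliminated.
Round 3: Design C 16, Design F 13, Design D 7. Design D has the fewest and is eliminated.
Round 4: Design C 23, Design F 13. Design C has a majority.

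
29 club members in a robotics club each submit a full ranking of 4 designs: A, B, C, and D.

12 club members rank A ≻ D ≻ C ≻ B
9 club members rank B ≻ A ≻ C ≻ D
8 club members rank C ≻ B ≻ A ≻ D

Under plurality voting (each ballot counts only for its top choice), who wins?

A

First-place vote totals:
  A: 12
  B: 9
  C: 8
  D: 0
A has the most first-place votes.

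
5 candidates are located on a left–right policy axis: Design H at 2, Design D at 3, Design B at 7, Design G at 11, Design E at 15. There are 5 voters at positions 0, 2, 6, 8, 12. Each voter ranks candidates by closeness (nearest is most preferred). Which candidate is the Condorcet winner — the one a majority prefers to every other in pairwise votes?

With single-peaked preferences on a line, the Condorcet winner is the candidate closest to the median voter.
The median voter (position 6) is closest to Design B at 7.
Check: Design B vs Design D — voters closer to Design B: 3 of 5.

Design B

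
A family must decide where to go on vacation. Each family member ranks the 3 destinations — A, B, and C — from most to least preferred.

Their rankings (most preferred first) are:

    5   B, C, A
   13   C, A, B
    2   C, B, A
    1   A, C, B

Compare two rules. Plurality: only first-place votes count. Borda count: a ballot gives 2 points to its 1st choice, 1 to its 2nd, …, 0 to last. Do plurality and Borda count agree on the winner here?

Yes

Plurality first-place counts: A 1, B 5, C 15 → C.
Borda totals: A 15, B 12, C 36 → C.
The two rules agree on C.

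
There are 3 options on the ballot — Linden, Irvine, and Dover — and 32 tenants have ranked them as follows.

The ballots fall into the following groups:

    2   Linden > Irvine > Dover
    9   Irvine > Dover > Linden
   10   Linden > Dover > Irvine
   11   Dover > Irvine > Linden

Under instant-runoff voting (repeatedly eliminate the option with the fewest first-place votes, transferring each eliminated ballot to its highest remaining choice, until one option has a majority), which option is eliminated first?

Round 1: Linden 12, Dover 11, Irvine 9. Irvine has the fewest and is eliminated.
Round 2: Dover 20, Linden 12. Dover has a majority.

Irvine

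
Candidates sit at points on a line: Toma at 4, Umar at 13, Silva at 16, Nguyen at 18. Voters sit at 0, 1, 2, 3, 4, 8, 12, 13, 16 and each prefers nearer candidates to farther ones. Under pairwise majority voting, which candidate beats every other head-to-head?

With single-peaked preferences on a line, the Condorcet winner is the candidate closest to the median voter.
The median voter (position 4) is closest to Toma at 4.
Check: Toma vs Nguyen — voters closer to Toma: 6 of 9.

Toma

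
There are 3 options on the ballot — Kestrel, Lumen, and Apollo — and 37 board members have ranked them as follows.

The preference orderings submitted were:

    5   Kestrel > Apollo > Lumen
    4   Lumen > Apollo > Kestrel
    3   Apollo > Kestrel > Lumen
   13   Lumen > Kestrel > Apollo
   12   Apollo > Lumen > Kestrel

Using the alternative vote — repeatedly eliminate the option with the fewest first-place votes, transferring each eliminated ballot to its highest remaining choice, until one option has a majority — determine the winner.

Apollo

Round 1: Lumen 17, Apollo 15, Kestrel 5. Kestrel has the fewest and is eliminated.
Round 2: Apollo 20, Lumen 17. Apollo has a majority.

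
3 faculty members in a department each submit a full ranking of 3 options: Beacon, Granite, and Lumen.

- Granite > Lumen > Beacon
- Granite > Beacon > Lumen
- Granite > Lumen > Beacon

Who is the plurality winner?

First-place vote totals:
  Beacon: 0
  Granite: 3
  Lumen: 0
Granite has the most first-place votes.

Granite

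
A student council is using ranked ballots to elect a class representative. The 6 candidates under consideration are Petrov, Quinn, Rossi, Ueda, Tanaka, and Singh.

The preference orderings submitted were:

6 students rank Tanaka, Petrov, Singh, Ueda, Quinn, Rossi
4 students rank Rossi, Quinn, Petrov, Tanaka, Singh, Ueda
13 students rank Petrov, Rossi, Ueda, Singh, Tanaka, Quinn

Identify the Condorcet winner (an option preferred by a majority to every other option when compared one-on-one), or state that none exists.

Head-to-head results (23 voters total):
Petrov vs Quinn: Petrov wins 19–4.
Petrov vs Rossi: Petrov wins 19–4.
Petrov vs Ueda: Petrov wins 23–0.
Petrov vs Tanaka: Petrov wins 17–6.
Petrov vs Singh: Petrov wins 23–0.
Quinn vs Rossi: Rossi wins 17–6.
Quinn vs Ueda: Ueda wins 19–4.
Quinn vs Tanaka: Tanaka wins 19–4.
Quinn vs Singh: Singh wins 19–4.
Rossi vs Ueda: Rossi wins 17–6.
Rossi vs Tanaka: Rossi wins 17–6.
Rossi vs Singh: Rossi wins 17–6.
Ueda vs Tanaka: Ueda wins 13–10.
Ueda vs Singh: Ueda wins 13–10.
Tanaka vs Singh: Singh wins 13–10.
Petrov beats each rival — Quinn (19–4), Rossi (19–4), Ueda (23–0), Tanaka (17–6), Singh (23–0) — so Petrov is the Condorcet winner.

Petrov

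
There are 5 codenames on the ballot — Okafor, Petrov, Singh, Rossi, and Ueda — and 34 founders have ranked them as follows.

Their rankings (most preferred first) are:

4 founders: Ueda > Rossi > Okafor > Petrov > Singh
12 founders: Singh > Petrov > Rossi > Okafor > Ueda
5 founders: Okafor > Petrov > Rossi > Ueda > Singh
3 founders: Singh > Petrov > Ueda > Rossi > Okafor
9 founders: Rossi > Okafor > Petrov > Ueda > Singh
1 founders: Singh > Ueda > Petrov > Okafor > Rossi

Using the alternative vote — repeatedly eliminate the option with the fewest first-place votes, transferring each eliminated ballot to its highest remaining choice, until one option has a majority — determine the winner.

Rossi

Round 1: Singh 16, Rossi 9, Okafor 5, Ueda 4, Petrov 0. Petrov has the fewest and is eliminated.
Round 2: Singh 16, Rossi 9, Okafor 5, Ueda 4. Ueda has the fewest and is eliminated.
Round 3: Singh 16, Rossi 13, Okafor 5. Okafor has the fewest and is eliminated.
Round 4: Rossi 18, Singh 16. Rossi has a majority.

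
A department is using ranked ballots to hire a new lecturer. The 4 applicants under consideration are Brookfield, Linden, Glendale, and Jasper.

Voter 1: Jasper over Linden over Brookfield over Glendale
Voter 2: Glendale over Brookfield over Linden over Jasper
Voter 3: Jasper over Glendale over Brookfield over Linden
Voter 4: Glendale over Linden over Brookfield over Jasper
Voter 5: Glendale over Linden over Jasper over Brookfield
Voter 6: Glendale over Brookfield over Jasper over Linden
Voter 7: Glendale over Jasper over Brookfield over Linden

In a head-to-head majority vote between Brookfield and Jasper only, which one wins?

Ballots ranking Brookfield above Jasper: 3.
Ballots ranking Jasper above Brookfield: 4.
Jasper wins the head-to-head, 4–3.

Jasper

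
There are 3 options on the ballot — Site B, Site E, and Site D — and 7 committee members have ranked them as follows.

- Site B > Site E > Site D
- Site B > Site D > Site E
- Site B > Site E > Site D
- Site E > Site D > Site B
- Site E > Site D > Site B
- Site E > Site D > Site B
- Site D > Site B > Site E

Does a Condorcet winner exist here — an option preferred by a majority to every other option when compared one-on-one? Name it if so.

None — there is no Condorcet winner

Head-to-head results (7 voters total):
Site B vs Site E: Site B wins 4–3.
Site B vs Site D: Site D wins 4–3.
Site E vs Site D: Site E wins 5–2.
No candidate beats all others: Site B beats Site E beats Site D beats Site B, a majority cycle.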